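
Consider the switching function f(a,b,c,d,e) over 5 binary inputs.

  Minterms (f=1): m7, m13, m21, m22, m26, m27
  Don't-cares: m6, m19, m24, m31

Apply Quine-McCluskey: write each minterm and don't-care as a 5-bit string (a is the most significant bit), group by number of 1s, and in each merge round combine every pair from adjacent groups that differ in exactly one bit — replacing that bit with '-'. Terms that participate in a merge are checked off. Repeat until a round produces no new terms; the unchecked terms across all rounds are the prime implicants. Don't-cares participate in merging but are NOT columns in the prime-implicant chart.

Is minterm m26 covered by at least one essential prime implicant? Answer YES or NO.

NO

[col 0] 00110*, 00111*, 01101, 10011*, 10101, 10110*, 11000*, 11010*, 11011*, 11111*
[col 1] -0110, 0011-, 1-011, 11-11, 110-0, 1101-
Prime implicants: -0110, 0011-, 01101, 1-011, 10101, 11-11, 110-0, 1101-
PI chart (minterm → PIs covering it):
  7 | 0011-  (sole → essential)
  13 | 01101  (sole → essential)
  21 | 10101  (sole → essential)
  22 | -0110  (sole → essential)
  26 | 110-0,1101-
  27 | 1-011,11-11,1101-
Essential prime implicants: -0110, 0011-, 01101, 10101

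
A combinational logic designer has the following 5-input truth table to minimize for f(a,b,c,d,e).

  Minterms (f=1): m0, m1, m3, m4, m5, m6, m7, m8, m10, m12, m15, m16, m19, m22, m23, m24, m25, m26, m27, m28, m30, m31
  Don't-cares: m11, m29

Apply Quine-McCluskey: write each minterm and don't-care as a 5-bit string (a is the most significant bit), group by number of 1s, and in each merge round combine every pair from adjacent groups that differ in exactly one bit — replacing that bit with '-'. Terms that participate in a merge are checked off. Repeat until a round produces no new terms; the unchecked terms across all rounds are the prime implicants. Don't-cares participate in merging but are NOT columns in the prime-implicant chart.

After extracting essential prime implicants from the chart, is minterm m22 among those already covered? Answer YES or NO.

NO

Round 0: 00000✓ 00001✓ 00011✓ 00100✓ 00101✓ 00110✓ 00111✓ 01000✓ 01010✓ 01011✓ 01100✓ 01111✓ 10000✓ 10011✓ 10110✓ 10111✓ 11000✓ 11001✓ 11010✓ 11011✓ 11100✓ 11101✓ 11110✓ 11111✓
Round 1: -0000✓ -0011✓ -0110✓ -0111✓ -1000✓ -1010✓ -1011✓ -1100✓ -1111✓ 0-000✓ 0-011✓ 0-100✓ 0-111✓ 00-00✓ 00-01✓ 00-11✓ 000-1✓ 0000-✓ 001-0✓ 001-1✓ 0010-✓ 0011-✓ 01-00✓ 01-11✓ 010-0✓ 0101-✓ 1-000✓ 1-011✓ 1-110✓ 1-111✓ 10-11✓ 1011-✓ 11-00✓ 11-01✓ 11-10✓ 11-11✓ 110-0✓ 110-1✓ 1100-✓ 1101-✓ 111-0✓ 111-1✓ 1110-✓ 1111-✓
Round 2: --000 --011✓ --111✓ -0-11✓ -011- -1-00 -1-11✓ -10-0 -101- 0--00 0--11✓ 00--1 00-0- 001-- 1--11✓ 1-11- 11--0✓ 11--1✓ 11-0-✓ 11-1-✓ 110--✓ 111--✓
Round 3: ---11 11---
PIs = {---11, --000, -011-, -1-00, -10-0, -101-, 0--00, 00--1, 00-0-, 001--, 1-11-, 11---}
Coverage chart:
  m0: --000,0--00,00-0-
  m1: 00--1,00-0-
  m3: ---11,00--1
  m4: 0--00,00-0-,001--
  m5: 00--1,00-0-,001--
  m6: -011-,001--
  m7: ---11,-011-,00--1,001--
  m8: --000,-1-00,-10-0,0--00
  m10: -10-0,-101-
  m12: -1-00,0--00
  m15: ---11 ←essential
  m16: --000 ←essential
  m19: ---11 ←essential
  m22: -011-,1-11-
  m23: ---11,-011-,1-11-
  m24: --000,-1-00,-10-0,11---
  m25: 11--- ←essential
  m26: -10-0,-101-,11---
  m27: ---11,-101-,11---
  m28: -1-00,11---
  m30: 1-11-,11---
  m31: ---11,1-11-,11---
Essential: ---11, --000, 11---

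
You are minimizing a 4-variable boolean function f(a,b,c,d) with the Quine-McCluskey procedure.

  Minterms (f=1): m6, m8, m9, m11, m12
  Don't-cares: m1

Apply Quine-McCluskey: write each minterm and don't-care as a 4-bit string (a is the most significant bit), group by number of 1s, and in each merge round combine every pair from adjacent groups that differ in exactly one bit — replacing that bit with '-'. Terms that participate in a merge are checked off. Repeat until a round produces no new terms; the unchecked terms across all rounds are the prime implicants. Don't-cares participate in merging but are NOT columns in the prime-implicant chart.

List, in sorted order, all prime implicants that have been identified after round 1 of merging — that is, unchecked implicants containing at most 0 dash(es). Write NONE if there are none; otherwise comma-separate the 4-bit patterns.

0110

[col 0] 0001*, 0110, 1000*, 1001*, 1011*, 1100*
[col 1] -001, 1-00, 10-1, 100-
Prime implicants: -001, 0110, 1-00, 10-1, 100-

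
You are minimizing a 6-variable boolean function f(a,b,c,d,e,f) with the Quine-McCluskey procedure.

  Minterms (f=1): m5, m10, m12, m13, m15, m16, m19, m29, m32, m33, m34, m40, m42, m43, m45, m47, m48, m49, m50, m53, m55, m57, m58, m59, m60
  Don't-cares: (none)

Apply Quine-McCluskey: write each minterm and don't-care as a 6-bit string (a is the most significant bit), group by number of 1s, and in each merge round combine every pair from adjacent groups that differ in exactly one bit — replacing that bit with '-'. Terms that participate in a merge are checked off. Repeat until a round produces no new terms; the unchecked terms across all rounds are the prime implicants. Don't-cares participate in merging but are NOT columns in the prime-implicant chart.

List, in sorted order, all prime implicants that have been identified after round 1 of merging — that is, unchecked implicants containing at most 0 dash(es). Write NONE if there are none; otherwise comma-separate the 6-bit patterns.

010011, 111100

size-2^0 implicants → 000101(✓)  001010(✓)  001100(✓)  001101(✓)  001111(✓)  010000(✓)  010011  011101(✓)  100000(✓)  100001(✓)  100010(✓)  101000(✓)  101010(✓)  101011(✓)  101101(✓)  101111(✓)  110000(✓)  110001(✓)  110010(✓)  110101(✓)  110111(✓)  111001(✓)  111010(✓)  111011(✓)  111100
size-2^1 implicants → -01010  -01101(✓)  -01111(✓)  -10000  0-1101  00-101  0011-1(✓)  00110-  1-0000(✓)  1-0001(✓)  1-0010(✓)  1-1010(✓)  1-1011(✓)  10-000(✓)  10-010(✓)  1000-0(✓)  10000-(✓)  101-11  1010-0(✓)  10101-(✓)  1011-1(✓)  11-001  11-010(✓)  110-01  1100-0(✓)  11000-(✓)  1101-1  1110-1  11101-(✓)
size-2^2 implicants → -011-1  1--010  1-00-0  1-000-  1-101-  10-0-0
Unchecked terms (primes): -01010, -011-1, -10000, 0-1101, 00-101, 00110-, 010011, 1--010, 1-00-0, 1-000-, 1-101-, 10-0-0, 101-11, 11-001, 110-01, 1101-1, 1110-1, 111100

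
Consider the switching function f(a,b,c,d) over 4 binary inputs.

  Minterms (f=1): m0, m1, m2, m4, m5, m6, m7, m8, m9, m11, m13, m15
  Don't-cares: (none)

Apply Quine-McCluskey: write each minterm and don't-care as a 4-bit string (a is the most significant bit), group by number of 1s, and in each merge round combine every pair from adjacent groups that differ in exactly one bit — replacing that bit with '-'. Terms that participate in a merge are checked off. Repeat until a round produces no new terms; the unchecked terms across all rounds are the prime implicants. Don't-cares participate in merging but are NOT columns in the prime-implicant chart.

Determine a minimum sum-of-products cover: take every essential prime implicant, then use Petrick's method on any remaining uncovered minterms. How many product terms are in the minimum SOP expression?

4

size-2^0 implicants → 0000(✓)  0001(✓)  0010(✓)  0100(✓)  0101(✓)  0110(✓)  0111(✓)  1000(✓)  1001(✓)  1011(✓)  1101(✓)  1111(✓)
size-2^1 implicants → -000(✓)  -001(✓)  -101(✓)  -111(✓)  0-00(✓)  0-01(✓)  0-10(✓)  00-0(✓)  000-(✓)  01-0(✓)  01-1(✓)  010-(✓)  011-(✓)  1-01(✓)  1-11(✓)  10-1(✓)  100-(✓)  11-1(✓)
size-2^2 implicants → --01  -00-  -1-1  0--0  0-0-  01--  1--1
Unchecked terms (primes): --01, -00-, -1-1, 0--0, 0-0-, 01--, 1--1
Minterm coverage:
  m0 ⊆ -00-,0--0,0-0-
  m1 ⊆ --01,-00-,0-0-
  m2 ⊆ 0--0 [E]
  m4 ⊆ 0--0,0-0-,01--
  m5 ⊆ --01,-1-1,0-0-,01--
  m6 ⊆ 0--0,01--
  m7 ⊆ -1-1,01--
  m8 ⊆ -00- [E]
  m9 ⊆ --01,-00-,1--1
  m11 ⊆ 1--1 [E]
  m13 ⊆ --01,-1-1,1--1
  m15 ⊆ -1-1,1--1
E = {-00-, 0--0, 1--1}
Petrick residual → -1-1
Cover = b'c' + bd + a'd' + ad  |cover|=4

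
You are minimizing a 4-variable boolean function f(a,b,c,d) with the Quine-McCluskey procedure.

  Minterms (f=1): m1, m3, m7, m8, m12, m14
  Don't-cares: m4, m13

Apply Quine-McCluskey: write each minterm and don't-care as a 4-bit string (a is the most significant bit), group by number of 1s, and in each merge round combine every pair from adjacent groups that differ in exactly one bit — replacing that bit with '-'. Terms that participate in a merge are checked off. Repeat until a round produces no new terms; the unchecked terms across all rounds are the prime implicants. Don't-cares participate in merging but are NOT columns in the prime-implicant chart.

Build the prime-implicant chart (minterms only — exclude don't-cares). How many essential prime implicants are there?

4

size-2^0 implicants → 0001(✓)  0011(✓)  0100(✓)  0111(✓)  1000(✓)  1100(✓)  1101(✓)  1110(✓)
size-2^1 implicants → -100  0-11  00-1  1-00  11-0  110-
Unchecked terms (primes): -100, 0-11, 00-1, 1-00, 11-0, 110-
Minterm coverage:
  m1 ⊆ 00-1 [E]
  m3 ⊆ 0-11,00-1
  m7 ⊆ 0-11 [E]
  m8 ⊆ 1-00 [E]
  m12 ⊆ -100,1-00,11-0,110-
  m14 ⊆ 11-0 [E]
E = {0-11, 00-1, 1-00, 11-0}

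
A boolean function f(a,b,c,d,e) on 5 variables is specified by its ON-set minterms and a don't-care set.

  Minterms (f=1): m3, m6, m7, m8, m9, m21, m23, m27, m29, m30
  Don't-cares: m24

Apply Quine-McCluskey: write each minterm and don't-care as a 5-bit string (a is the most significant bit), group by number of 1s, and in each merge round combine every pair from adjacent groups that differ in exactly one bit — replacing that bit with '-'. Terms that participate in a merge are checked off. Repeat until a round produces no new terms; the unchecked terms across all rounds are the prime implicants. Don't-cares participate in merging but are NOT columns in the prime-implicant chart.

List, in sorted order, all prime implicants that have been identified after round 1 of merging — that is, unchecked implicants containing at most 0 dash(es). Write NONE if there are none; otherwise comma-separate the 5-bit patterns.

11011, 11110

[col 0] 00011*, 00110*, 00111*, 01000*, 01001*, 10101*, 10111*, 11000*, 11011, 11101*, 11110
[col 1] -0111, -1000, 00-11, 0011-, 0100-, 1-101, 101-1
Prime implicants: -0111, -1000, 00-11, 0011-, 0100-, 1-101, 101-1, 11011, 11110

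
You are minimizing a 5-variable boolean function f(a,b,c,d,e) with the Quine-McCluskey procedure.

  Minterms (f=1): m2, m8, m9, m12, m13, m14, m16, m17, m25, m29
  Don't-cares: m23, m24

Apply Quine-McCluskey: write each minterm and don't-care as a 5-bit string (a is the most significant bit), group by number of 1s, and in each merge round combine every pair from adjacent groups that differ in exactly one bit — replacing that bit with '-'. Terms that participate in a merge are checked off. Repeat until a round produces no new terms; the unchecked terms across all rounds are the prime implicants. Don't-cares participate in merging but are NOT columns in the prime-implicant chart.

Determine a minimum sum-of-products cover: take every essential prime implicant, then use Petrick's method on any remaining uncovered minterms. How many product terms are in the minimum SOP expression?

[col 0] 00010, 01000*, 01001*, 01100*, 01101*, 01110*, 10000*, 10001*, 10111, 11000*, 11001*, 11101*
[col 1] -1000*, -1001*, -1101*, 01-00*, 01-01*, 0100-*, 011-0, 0110-*, 1-000*, 1-001*, 1000-*, 11-01*, 1100-*
[col 2] -1-01, -100-, 01-0-, 1-00-
Prime implicants: -1-01, -100-, 00010, 01-0-, 011-0, 1-00-, 10111
PI chart (minterm → PIs covering it):
  2 | 00010  (sole → essential)
  8 | -100-,01-0-
  9 | -1-01,-100-,01-0-
  12 | 01-0-,011-0
  13 | -1-01,01-0-
  14 | 011-0  (sole → essential)
  16 | 1-00-  (sole → essential)
  17 | 1-00-  (sole → essential)
  25 | -1-01,-100-,1-00-
  29 | -1-01  (sole → essential)
Essential prime implicants: -1-01, 00010, 011-0, 1-00-
Petrick residual → -100-
Minimum SOP uses 5 PIs: bd'e + bc'd' + a'b'c'de' + a'bce' + ac'd'

5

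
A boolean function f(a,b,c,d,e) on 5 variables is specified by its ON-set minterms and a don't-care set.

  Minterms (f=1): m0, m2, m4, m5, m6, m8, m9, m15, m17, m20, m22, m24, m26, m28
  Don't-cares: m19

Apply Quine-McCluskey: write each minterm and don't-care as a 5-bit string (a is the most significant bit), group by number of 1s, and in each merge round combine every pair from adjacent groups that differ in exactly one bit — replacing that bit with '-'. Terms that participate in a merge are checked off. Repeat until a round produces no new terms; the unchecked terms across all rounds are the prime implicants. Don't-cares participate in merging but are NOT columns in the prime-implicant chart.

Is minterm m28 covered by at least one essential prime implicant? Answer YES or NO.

Round 0: 00000✓ 00010✓ 00100✓ 00101✓ 00110✓ 01000✓ 01001✓ 01111 10001✓ 10011✓ 10100✓ 10110✓ 11000✓ 11010✓ 11100✓
Round 1: -0100✓ -0110✓ -1000 0-000 00-00✓ 00-10✓ 000-0✓ 001-0✓ 0010- 0100- 1-100 100-1 101-0✓ 11-00 110-0
Round 2: -01-0 00--0
PIs = {-01-0, -1000, 0-000, 00--0, 0010-, 0100-, 01111, 1-100, 100-1, 11-00, 110-0}
Coverage chart:
  m0: 0-000,00--0
  m2: 00--0 ←essential
  m4: -01-0,00--0,0010-
  m5: 0010- ←essential
  m6: -01-0,00--0
  m8: -1000,0-000,0100-
  m9: 0100- ←essential
  m15: 01111 ←essential
  m17: 100-1 ←essential
  m20: -01-0,1-100
  m22: -01-0 ←essential
  m24: -1000,11-00,110-0
  m26: 110-0 ←essential
  m28: 1-100,11-00
Essential: -01-0, 00--0, 0010-, 0100-, 01111, 100-1, 110-0

NO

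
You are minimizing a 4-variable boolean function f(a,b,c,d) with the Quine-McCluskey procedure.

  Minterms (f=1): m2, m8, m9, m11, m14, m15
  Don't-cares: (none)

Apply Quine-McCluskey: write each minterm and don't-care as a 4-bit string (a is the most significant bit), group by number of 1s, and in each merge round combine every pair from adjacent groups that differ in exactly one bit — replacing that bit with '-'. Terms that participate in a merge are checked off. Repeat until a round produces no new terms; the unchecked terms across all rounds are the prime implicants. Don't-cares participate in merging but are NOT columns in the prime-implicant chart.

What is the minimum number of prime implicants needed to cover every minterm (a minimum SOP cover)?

size-2^0 implicants → 0010  1000(✓)  1001(✓)  1011(✓)  1110(✓)  1111(✓)
size-2^1 implicants → 1-11  10-1  100-  111-
Unchecked terms (primes): 0010, 1-11, 10-1, 100-, 111-
Minterm coverage:
  m2 ⊆ 0010 [E]
  m8 ⊆ 100- [E]
  m9 ⊆ 10-1,100-
  m11 ⊆ 1-11,10-1
  m14 ⊆ 111- [E]
  m15 ⊆ 1-11,111-
E = {0010, 100-, 111-}
Petrick residual → 1-11
Cover = a'b'cd' + acd + ab'c' + abc  |cover|=4

4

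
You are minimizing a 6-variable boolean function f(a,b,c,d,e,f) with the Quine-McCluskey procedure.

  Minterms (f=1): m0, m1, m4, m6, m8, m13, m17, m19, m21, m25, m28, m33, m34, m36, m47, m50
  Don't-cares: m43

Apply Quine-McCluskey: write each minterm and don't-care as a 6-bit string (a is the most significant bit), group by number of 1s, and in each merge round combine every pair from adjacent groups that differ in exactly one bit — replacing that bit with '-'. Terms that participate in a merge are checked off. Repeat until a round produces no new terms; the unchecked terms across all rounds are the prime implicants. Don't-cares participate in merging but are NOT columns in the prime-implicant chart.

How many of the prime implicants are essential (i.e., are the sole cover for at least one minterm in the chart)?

[col 0] 000000*, 000001*, 000100*, 000110*, 001000*, 001101, 010001*, 010011*, 010101*, 011001*, 011100, 100001*, 100010*, 100100*, 101011*, 101111*, 110010*
[col 1] -00001, -00100, 0-0001, 00-000, 000-00, 00000-, 0001-0, 01-001, 010-01, 0100-1, 1-0010, 101-11
Prime implicants: -00001, -00100, 0-0001, 00-000, 000-00, 00000-, 0001-0, 001101, 01-001, 010-01, 0100-1, 011100, 1-0010, 101-11
PI chart (minterm → PIs covering it):
  0 | 00-000,000-00,00000-
  1 | -00001,0-0001,00000-
  4 | -00100,000-00,0001-0
  6 | 0001-0  (sole → essential)
  8 | 00-000  (sole → essential)
  13 | 001101  (sole → essential)
  17 | 0-0001,01-001,010-01,0100-1
  19 | 0100-1  (sole → essential)
  21 | 010-01  (sole → essential)
  25 | 01-001  (sole → essential)
  28 | 011100  (sole → essential)
  33 | -00001  (sole → essential)
  34 | 1-0010  (sole → essential)
  36 | -00100  (sole → essential)
  47 | 101-11  (sole → essential)
  50 | 1-0010  (sole → essential)
Essential prime implicants: -00001, -00100, 00-000, 0001-0, 001101, 01-001, 010-01, 0100-1, 011100, 1-0010, 101-11

11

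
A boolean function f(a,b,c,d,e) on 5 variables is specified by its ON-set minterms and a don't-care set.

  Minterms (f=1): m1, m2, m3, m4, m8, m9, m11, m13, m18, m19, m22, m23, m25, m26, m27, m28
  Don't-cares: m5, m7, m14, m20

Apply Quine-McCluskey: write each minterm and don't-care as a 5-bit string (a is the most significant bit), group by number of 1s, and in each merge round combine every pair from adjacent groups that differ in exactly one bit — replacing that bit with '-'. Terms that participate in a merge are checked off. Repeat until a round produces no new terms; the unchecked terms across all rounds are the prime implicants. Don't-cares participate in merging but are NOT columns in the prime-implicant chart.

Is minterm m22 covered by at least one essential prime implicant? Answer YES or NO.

NO

Round 0: 00001✓ 00010✓ 00011✓ 00100✓ 00101✓ 00111✓ 01000✓ 01001✓ 01011✓ 01101✓ 01110 10010✓ 10011✓ 10100✓ 10110✓ 10111✓ 11001✓ 11010✓ 11011✓ 11100✓
Round 1: -0010✓ -0011✓ -0100 -0111✓ -1001✓ -1011✓ 0-001✓ 0-011✓ 0-101✓ 00-01✓ 00-11✓ 000-1✓ 0001-✓ 001-1✓ 0010- 01-01✓ 010-1✓ 0100- 1-010✓ 1-011✓ 1-100 10-10✓ 10-11✓ 1001-✓ 101-0 1011-✓ 110-1✓ 1101-✓
Round 2: --011 -0-11 -001- -10-1 0--01 0-0-1 00--1 1-01- 10-1-
PIs = {--011, -0-11, -001-, -0100, -10-1, 0--01, 0-0-1, 00--1, 0010-, 0100-, 01110, 1-01-, 1-100, 10-1-, 101-0}
Coverage chart:
  m1: 0--01,0-0-1,00--1
  m2: -001- ←essential
  m3: --011,-0-11,-001-,0-0-1,00--1
  m4: -0100,0010-
  m8: 0100- ←essential
  m9: -10-1,0--01,0-0-1,0100-
  m11: --011,-10-1,0-0-1
  m13: 0--01 ←essential
  m18: -001-,1-01-,10-1-
  m19: --011,-0-11,-001-,1-01-,10-1-
  m22: 10-1-,101-0
  m23: -0-11,10-1-
  m25: -10-1 ←essential
  m26: 1-01- ←essential
  m27: --011,-10-1,1-01-
  m28: 1-100 ←essential
Essential: -001-, -10-1, 0--01, 0100-, 1-01-, 1-100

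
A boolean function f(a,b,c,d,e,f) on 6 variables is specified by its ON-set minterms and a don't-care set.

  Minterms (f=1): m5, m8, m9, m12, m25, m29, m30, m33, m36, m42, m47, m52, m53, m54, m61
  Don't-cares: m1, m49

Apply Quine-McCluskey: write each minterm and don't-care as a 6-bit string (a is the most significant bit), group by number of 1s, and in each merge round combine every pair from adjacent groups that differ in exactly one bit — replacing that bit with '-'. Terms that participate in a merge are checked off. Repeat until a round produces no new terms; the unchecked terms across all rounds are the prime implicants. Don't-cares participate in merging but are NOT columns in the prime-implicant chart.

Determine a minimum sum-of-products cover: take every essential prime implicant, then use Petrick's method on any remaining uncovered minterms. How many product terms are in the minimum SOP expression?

11

[col 0] 000001*, 000101*, 001000*, 001001*, 001100*, 011001*, 011101*, 011110, 100001*, 100100*, 101010, 101111, 110001*, 110100*, 110101*, 110110*, 111101*
[col 1] -00001, -11101, 0-1001, 00-001, 000-01, 001-00, 00100-, 011-01, 1-0001, 1-0100, 11-101, 110-01, 1101-0, 11010-
Prime implicants: -00001, -11101, 0-1001, 00-001, 000-01, 001-00, 00100-, 011-01, 011110, 1-0001, 1-0100, 101010, 101111, 11-101, 110-01, 1101-0, 11010-
PI chart (minterm → PIs covering it):
  5 | 000-01  (sole → essential)
  8 | 001-00,00100-
  9 | 0-1001,00-001,00100-
  12 | 001-00  (sole → essential)
  25 | 0-1001,011-01
  29 | -11101,011-01
  30 | 011110  (sole → essential)
  33 | -00001,1-0001
  36 | 1-0100  (sole → essential)
  42 | 101010  (sole → essential)
  47 | 101111  (sole → essential)
  52 | 1-0100,1101-0,11010-
  53 | 11-101,110-01,11010-
  54 | 1101-0  (sole → essential)
  61 | -11101,11-101
Essential prime implicants: 000-01, 001-00, 011110, 1-0100, 101010, 101111, 1101-0
Petrick residual → -00001, -11101, 0-1001, 11-101
Minimum SOP uses 11 PIs: b'c'd'e'f + bcde'f + a'cd'e'f + a'b'c'e'f + a'b'ce'f' + a'bcdef' + ac'de'f' + ab'cd'ef' + ab'cdef + abde'f + abc'df'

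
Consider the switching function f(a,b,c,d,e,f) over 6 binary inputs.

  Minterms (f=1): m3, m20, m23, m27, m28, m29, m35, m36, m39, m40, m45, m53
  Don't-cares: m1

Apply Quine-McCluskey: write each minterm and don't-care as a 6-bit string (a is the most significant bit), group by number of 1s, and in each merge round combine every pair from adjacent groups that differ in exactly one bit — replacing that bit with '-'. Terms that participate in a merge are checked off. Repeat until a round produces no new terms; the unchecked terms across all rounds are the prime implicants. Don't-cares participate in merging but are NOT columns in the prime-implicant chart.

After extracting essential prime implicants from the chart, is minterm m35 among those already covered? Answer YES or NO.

Round 0: 000001✓ 000011✓ 010100✓ 010111 011011 011100✓ 011101✓ 100011✓ 100100 100111✓ 101000 101101 110101
Round 1: -00011 0000-1 01-100 01110- 100-11
PIs = {-00011, 0000-1, 01-100, 010111, 011011, 01110-, 100-11, 100100, 101000, 101101, 110101}
Coverage chart:
  m3: -00011,0000-1
  m20: 01-100 ←essential
  m23: 010111 ←essential
  m27: 011011 ←essential
  m28: 01-100,01110-
  m29: 01110- ←essential
  m35: -00011,100-11
  m36: 100100 ←essential
  m39: 100-11 ←essential
  m40: 101000 ←essential
  m45: 101101 ←essential
  m53: 110101 ←essential
Essential: 01-100, 010111, 011011, 01110-, 100-11, 100100, 101000, 101101, 110101

YES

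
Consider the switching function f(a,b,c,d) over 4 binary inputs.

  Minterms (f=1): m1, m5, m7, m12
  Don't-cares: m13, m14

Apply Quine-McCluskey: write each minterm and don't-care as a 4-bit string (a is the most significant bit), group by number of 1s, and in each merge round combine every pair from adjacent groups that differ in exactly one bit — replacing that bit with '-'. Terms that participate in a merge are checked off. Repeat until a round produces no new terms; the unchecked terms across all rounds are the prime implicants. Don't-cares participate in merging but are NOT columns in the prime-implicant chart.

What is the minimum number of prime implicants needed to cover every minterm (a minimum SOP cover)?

3

size-2^0 implicants → 0001(✓)  0101(✓)  0111(✓)  1100(✓)  1101(✓)  1110(✓)
size-2^1 implicants → -101  0-01  01-1  11-0  110-
Unchecked terms (primes): -101, 0-01, 01-1, 11-0, 110-
Minterm coverage:
  m1 ⊆ 0-01 [E]
  m5 ⊆ -101,0-01,01-1
  m7 ⊆ 01-1 [E]
  m12 ⊆ 11-0,110-
E = {0-01, 01-1}
Petrick residual → 11-0
Cover = a'c'd + a'bd + abd'  |cover|=3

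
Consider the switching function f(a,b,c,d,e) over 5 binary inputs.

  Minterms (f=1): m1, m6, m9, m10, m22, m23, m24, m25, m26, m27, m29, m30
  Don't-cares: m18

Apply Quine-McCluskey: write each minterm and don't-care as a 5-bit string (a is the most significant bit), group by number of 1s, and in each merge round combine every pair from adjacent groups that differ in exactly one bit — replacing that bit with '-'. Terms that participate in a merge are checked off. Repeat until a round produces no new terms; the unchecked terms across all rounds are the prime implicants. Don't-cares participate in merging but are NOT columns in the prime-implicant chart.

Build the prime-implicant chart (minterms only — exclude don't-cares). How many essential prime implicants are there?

7

size-2^0 implicants → 00001(✓)  00110(✓)  01001(✓)  01010(✓)  10010(✓)  10110(✓)  10111(✓)  11000(✓)  11001(✓)  11010(✓)  11011(✓)  11101(✓)  11110(✓)
size-2^1 implicants → -0110  -1001  -1010  0-001  1-010(✓)  1-110(✓)  10-10(✓)  1011-  11-01  11-10(✓)  110-0(✓)  110-1(✓)  1100-(✓)  1101-(✓)
size-2^2 implicants → 1--10  110--
Unchecked terms (primes): -0110, -1001, -1010, 0-001, 1--10, 1011-, 11-01, 110--
Minterm coverage:
  m1 ⊆ 0-001 [E]
  m6 ⊆ -0110 [E]
  m9 ⊆ -1001,0-001
  m10 ⊆ -1010 [E]
  m22 ⊆ -0110,1--10,1011-
  m23 ⊆ 1011- [E]
  m24 ⊆ 110-- [E]
  m25 ⊆ -1001,11-01,110--
  m26 ⊆ -1010,1--10,110--
  m27 ⊆ 110-- [E]
  m29 ⊆ 11-01 [E]
  m30 ⊆ 1--10 [E]
E = {-0110, -1010, 0-001, 1--10, 1011-, 11-01, 110--}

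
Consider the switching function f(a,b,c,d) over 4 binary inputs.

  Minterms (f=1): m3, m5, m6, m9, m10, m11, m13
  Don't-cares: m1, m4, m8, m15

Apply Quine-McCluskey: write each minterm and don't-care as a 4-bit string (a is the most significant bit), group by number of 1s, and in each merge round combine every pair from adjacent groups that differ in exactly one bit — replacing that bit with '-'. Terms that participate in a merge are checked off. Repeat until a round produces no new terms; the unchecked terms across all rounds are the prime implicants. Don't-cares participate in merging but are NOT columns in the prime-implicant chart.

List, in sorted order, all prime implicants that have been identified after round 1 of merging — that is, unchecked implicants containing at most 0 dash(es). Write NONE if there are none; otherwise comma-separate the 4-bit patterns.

Round 0: 0001✓ 0011✓ 0100✓ 0101✓ 0110✓ 1000✓ 1001✓ 1010✓ 1011✓ 1101✓ 1111✓
Round 1: -001✓ -011✓ -101✓ 0-01✓ 00-1✓ 01-0 010- 1-01✓ 1-11✓ 10-0✓ 10-1✓ 100-✓ 101-✓ 11-1✓
Round 2: --01 -0-1 1--1 10--
PIs = {--01, -0-1, 01-0, 010-, 1--1, 10--}

NONE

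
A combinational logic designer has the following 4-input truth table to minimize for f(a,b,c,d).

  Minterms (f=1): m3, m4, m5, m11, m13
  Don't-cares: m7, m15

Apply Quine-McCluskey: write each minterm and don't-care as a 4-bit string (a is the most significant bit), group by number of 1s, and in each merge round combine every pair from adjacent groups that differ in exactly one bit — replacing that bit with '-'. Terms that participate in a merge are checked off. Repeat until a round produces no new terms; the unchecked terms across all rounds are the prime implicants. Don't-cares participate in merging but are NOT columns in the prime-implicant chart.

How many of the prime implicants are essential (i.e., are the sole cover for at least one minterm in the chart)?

3

size-2^0 implicants → 0011(✓)  0100(✓)  0101(✓)  0111(✓)  1011(✓)  1101(✓)  1111(✓)
size-2^1 implicants → -011(✓)  -101(✓)  -111(✓)  0-11(✓)  01-1(✓)  010-  1-11(✓)  11-1(✓)
size-2^2 implicants → --11  -1-1
Unchecked terms (primes): --11, -1-1, 010-
Minterm coverage:
  m3 ⊆ --11 [E]
  m4 ⊆ 010- [E]
  m5 ⊆ -1-1,010-
  m11 ⊆ --11 [E]
  m13 ⊆ -1-1 [E]
E = {--11, -1-1, 010-}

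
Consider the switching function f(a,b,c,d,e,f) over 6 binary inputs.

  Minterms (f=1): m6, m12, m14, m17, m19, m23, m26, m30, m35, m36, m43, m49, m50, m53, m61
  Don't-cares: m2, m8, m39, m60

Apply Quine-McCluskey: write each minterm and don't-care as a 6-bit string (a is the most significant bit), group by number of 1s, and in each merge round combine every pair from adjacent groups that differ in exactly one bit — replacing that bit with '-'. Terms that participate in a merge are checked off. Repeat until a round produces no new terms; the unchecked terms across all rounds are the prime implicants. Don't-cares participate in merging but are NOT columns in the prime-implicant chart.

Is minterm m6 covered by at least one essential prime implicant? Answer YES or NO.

NO

[col 0] 000010*, 000110*, 001000*, 001100*, 001110*, 010001*, 010011*, 010111*, 011010*, 011110*, 100011*, 100100, 100111*, 101011*, 110001*, 110010, 110101*, 111100*, 111101*
[col 1] -10001, 0-1110, 00-110, 000-10, 001-00, 0011-0, 010-11, 0100-1, 011-10, 10-011, 100-11, 11-101, 110-01, 11110-
Prime implicants: -10001, 0-1110, 00-110, 000-10, 001-00, 0011-0, 010-11, 0100-1, 011-10, 10-011, 100-11, 100100, 11-101, 110-01, 110010, 11110-
PI chart (minterm → PIs covering it):
  6 | 00-110,000-10
  12 | 001-00,0011-0
  14 | 0-1110,00-110,0011-0
  17 | -10001,0100-1
  19 | 010-11,0100-1
  23 | 010-11  (sole → essential)
  26 | 011-10  (sole → essential)
  30 | 0-1110,011-10
  35 | 10-011,100-11
  36 | 100100  (sole → essential)
  43 | 10-011  (sole → essential)
  49 | -10001,110-01
  50 | 110010  (sole → essential)
  53 | 11-101,110-01
  61 | 11-101,11110-
Essential prime implicants: 010-11, 011-10, 10-011, 100100, 110010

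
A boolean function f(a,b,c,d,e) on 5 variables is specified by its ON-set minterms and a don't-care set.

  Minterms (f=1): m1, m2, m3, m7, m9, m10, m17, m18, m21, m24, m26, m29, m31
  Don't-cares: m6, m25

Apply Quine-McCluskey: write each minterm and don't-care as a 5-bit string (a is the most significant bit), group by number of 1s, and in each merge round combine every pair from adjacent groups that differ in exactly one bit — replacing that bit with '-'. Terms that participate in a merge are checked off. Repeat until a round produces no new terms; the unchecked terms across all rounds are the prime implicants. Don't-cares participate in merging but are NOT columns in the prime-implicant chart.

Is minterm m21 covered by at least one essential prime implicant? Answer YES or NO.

[col 0] 00001*, 00010*, 00011*, 00110*, 00111*, 01001*, 01010*, 10001*, 10010*, 10101*, 11000*, 11001*, 11010*, 11101*, 11111*
[col 1] -0001*, -0010*, -1001*, -1010*, 0-001*, 0-010*, 00-10*, 00-11*, 000-1, 0001-*, 0011-*, 1-001*, 1-010*, 1-101*, 10-01*, 11-01*, 110-0, 1100-, 111-1
[col 2] --001, --010, 00-1-, 1--01
Prime implicants: --001, --010, 00-1-, 000-1, 1--01, 110-0, 1100-, 111-1
PI chart (minterm → PIs covering it):
  1 | --001,000-1
  2 | --010,00-1-
  3 | 00-1-,000-1
  7 | 00-1-  (sole → essential)
  9 | --001  (sole → essential)
  10 | --010  (sole → essential)
  17 | --001,1--01
  18 | --010  (sole → essential)
  21 | 1--01  (sole → essential)
  24 | 110-0,1100-
  26 | --010,110-0
  29 | 1--01,111-1
  31 | 111-1  (sole → essential)
Essential prime implicants: --001, --010, 00-1-, 1--01, 111-1

YES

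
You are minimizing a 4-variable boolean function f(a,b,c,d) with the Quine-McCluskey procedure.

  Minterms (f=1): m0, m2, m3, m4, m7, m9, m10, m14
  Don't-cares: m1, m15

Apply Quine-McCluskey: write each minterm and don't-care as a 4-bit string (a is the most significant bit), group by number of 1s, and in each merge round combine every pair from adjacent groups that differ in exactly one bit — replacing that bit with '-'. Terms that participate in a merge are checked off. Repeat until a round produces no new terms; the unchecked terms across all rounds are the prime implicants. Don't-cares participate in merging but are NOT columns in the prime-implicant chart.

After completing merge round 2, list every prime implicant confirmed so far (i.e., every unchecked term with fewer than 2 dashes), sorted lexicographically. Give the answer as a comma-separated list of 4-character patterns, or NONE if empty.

[col 0] 0000*, 0001*, 0010*, 0011*, 0100*, 0111*, 1001*, 1010*, 1110*, 1111*
[col 1] -001, -010, -111, 0-00, 0-11, 00-0*, 00-1*, 000-*, 001-*, 1-10, 111-
[col 2] 00--
Prime implicants: -001, -010, -111, 0-00, 0-11, 00--, 1-10, 111-

-001, -010, -111, 0-00, 0-11, 1-10, 111-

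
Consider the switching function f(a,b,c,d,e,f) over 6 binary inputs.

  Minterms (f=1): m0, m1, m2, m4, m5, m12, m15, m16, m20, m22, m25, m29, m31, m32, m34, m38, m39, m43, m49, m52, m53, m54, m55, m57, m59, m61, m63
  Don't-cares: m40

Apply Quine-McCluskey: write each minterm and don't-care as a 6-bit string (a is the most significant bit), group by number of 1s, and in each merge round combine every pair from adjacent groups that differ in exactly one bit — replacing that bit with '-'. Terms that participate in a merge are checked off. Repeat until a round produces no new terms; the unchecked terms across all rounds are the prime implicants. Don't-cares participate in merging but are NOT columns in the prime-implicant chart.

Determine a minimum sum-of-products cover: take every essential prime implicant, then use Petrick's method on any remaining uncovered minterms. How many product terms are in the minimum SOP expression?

11

[col 0] 000000*, 000001*, 000010*, 000100*, 000101*, 001100*, 001111*, 010000*, 010100*, 010110*, 011001*, 011101*, 011111*, 100000*, 100010*, 100110*, 100111*, 101000*, 101011*, 110001*, 110100*, 110101*, 110110*, 110111*, 111001*, 111011*, 111101*, 111111*
[col 1] -00000*, -00010*, -10100*, -10110*, -11001*, -11101*, -11111*, 0-0000*, 0-0100*, 0-1111, 00-100, 000-00*, 000-01*, 0000-0*, 00000-*, 00010-*, 010-00*, 0101-0*, 011-01*, 0111-1*, 1-0110*, 1-0111*, 1-1011, 10-000, 100-10, 1000-0*, 10011-*, 11-001*, 11-101*, 11-111*, 110-01*, 1101-0*, 1101-1*, 11010-*, 11011-*, 111-01*, 111-11*, 1110-1*, 1111-1*
[col 2] -000-0, -101-0, -11-01, -111-1, 0-0-00, 000-0-, 1-011-, 11--01, 11-1-1, 1101--, 111--1
Prime implicants: -000-0, -101-0, -11-01, -111-1, 0-0-00, 0-1111, 00-100, 000-0-, 1-011-, 1-1011, 10-000, 100-10, 11--01, 11-1-1, 1101--, 111--1
PI chart (minterm → PIs covering it):
  0 | -000-0,0-0-00,000-0-
  1 | 000-0-  (sole → essential)
  2 | -000-0  (sole → essential)
  4 | 0-0-00,00-100,000-0-
  5 | 000-0-  (sole → essential)
  12 | 00-100  (sole → essential)
  15 | 0-1111  (sole → essential)
  16 | 0-0-00  (sole → essential)
  20 | -101-0,0-0-00
  22 | -101-0  (sole → essential)
  25 | -11-01  (sole → essential)
  29 | -11-01,-111-1
  31 | -111-1,0-1111
  32 | -000-0,10-000
  34 | -000-0,100-10
  38 | 1-011-,100-10
  39 | 1-011-  (sole → essential)
  43 | 1-1011  (sole → essential)
  49 | 11--01  (sole → essential)
  52 | -101-0,1101--
  53 | 11--01,11-1-1,1101--
  54 | -101-0,1-011-,1101--
  55 | 1-011-,11-1-1,1101--
  57 | -11-01,11--01,111--1
  59 | 1-1011,111--1
  61 | -11-01,-111-1,11--01,11-1-1,111--1
  63 | -111-1,11-1-1,111--1
Essential prime implicants: -000-0, -101-0, -11-01, 0-0-00, 0-1111, 00-100, 000-0-, 1-011-, 1-1011, 11--01
Petrick residual → -111-1
Minimum SOP uses 11 PIs: b'c'd'f' + bc'df' + bce'f + bcdf + a'c'e'f' + a'cdef + a'b'de'f' + a'b'c'e' + ac'de + acd'ef + abe'f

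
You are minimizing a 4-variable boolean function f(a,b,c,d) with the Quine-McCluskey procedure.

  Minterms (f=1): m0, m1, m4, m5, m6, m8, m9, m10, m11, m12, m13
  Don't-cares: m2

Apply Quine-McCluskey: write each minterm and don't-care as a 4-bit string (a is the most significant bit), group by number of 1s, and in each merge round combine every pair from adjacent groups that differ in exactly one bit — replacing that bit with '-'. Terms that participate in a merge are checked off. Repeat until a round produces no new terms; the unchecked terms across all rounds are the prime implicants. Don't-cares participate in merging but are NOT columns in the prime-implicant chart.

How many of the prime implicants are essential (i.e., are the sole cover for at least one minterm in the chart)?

3

[col 0] 0000*, 0001*, 0010*, 0100*, 0101*, 0110*, 1000*, 1001*, 1010*, 1011*, 1100*, 1101*
[col 1] -000*, -001*, -010*, -100*, -101*, 0-00*, 0-01*, 0-10*, 00-0*, 000-*, 01-0*, 010-*, 1-00*, 1-01*, 10-0*, 10-1*, 100-*, 101-*, 110-*
[col 2] --00*, --01*, -0-0, -00-*, -10-*, 0--0, 0-0-*, 1-0-*, 10--
[col 3] --0-
Prime implicants: --0-, -0-0, 0--0, 10--
PI chart (minterm → PIs covering it):
  0 | --0-,-0-0,0--0
  1 | --0-  (sole → essential)
  4 | --0-,0--0
  5 | --0-  (sole → essential)
  6 | 0--0  (sole → essential)
  8 | --0-,-0-0,10--
  9 | --0-,10--
  10 | -0-0,10--
  11 | 10--  (sole → essential)
  12 | --0-  (sole → essential)
  13 | --0-  (sole → essential)
Essential prime implicants: --0-, 0--0, 10--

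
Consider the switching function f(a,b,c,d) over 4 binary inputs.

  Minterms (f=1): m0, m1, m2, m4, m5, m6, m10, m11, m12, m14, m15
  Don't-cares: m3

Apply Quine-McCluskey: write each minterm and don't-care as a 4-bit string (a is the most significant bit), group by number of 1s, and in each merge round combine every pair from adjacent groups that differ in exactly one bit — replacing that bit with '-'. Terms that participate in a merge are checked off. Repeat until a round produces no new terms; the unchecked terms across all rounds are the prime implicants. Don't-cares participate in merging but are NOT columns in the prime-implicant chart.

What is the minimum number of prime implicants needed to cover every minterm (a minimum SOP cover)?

4

Round 0: 0000✓ 0001✓ 0010✓ 0011✓ 0100✓ 0101✓ 0110✓ 1010✓ 1011✓ 1100✓ 1110✓ 1111✓
Round 1: -010✓ -011✓ -100✓ -110✓ 0-00✓ 0-01✓ 0-10✓ 00-0✓ 00-1✓ 000-✓ 001-✓ 01-0✓ 010-✓ 1-10✓ 1-11✓ 101-✓ 11-0✓ 111-✓
Round 2: --10 -01- -1-0 0--0 0-0- 00-- 1-1-
PIs = {--10, -01-, -1-0, 0--0, 0-0-, 00--, 1-1-}
Coverage chart:
  m0: 0--0,0-0-,00--
  m1: 0-0-,00--
  m2: --10,-01-,0--0,00--
  m4: -1-0,0--0,0-0-
  m5: 0-0- ←essential
  m6: --10,-1-0,0--0
  m10: --10,-01-,1-1-
  m11: -01-,1-1-
  m12: -1-0 ←essential
  m14: --10,-1-0,1-1-
  m15: 1-1- ←essential
Essential: -1-0, 0-0-, 1-1-
Petrick residual → --10
Min cover (4 terms): cd' + bd' + a'c' + ac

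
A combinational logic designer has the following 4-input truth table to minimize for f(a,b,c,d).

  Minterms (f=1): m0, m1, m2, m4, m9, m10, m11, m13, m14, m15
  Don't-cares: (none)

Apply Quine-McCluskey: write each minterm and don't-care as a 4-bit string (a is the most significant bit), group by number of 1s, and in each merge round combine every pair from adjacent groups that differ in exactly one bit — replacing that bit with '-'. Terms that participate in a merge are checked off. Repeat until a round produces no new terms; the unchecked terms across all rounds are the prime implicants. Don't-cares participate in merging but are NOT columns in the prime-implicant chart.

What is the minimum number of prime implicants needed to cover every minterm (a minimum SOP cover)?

5

[col 0] 0000*, 0001*, 0010*, 0100*, 1001*, 1010*, 1011*, 1101*, 1110*, 1111*
[col 1] -001, -010, 0-00, 00-0, 000-, 1-01*, 1-10*, 1-11*, 10-1*, 101-*, 11-1*, 111-*
[col 2] 1--1, 1-1-
Prime implicants: -001, -010, 0-00, 00-0, 000-, 1--1, 1-1-
PI chart (minterm → PIs covering it):
  0 | 0-00,00-0,000-
  1 | -001,000-
  2 | -010,00-0
  4 | 0-00  (sole → essential)
  9 | -001,1--1
  10 | -010,1-1-
  11 | 1--1,1-1-
  13 | 1--1  (sole → essential)
  14 | 1-1-  (sole → essential)
  15 | 1--1,1-1-
Essential prime implicants: 0-00, 1--1, 1-1-
Petrick residual → -001, -010
Minimum SOP uses 5 PIs: b'c'd + b'cd' + a'c'd' + ad + ac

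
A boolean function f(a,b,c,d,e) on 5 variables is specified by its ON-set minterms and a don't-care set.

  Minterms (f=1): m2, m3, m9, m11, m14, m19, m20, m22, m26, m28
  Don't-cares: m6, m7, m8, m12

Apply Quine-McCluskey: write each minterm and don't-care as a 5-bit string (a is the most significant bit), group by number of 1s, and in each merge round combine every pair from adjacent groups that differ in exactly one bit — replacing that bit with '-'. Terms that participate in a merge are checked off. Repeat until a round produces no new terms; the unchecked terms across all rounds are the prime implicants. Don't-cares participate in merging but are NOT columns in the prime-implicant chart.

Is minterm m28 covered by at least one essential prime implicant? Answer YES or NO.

NO

[col 0] 00010*, 00011*, 00110*, 00111*, 01000*, 01001*, 01011*, 01100*, 01110*, 10011*, 10100*, 10110*, 11010, 11100*
[col 1] -0011, -0110, -1100, 0-011, 0-110, 00-10*, 00-11*, 0001-*, 0011-*, 01-00, 010-1, 0100-, 011-0, 1-100, 101-0
[col 2] 00-1-
Prime implicants: -0011, -0110, -1100, 0-011, 0-110, 00-1-, 01-00, 010-1, 0100-, 011-0, 1-100, 101-0, 11010
PI chart (minterm → PIs covering it):
  2 | 00-1-  (sole → essential)
  3 | -0011,0-011,00-1-
  9 | 010-1,0100-
  11 | 0-011,010-1
  14 | 0-110,011-0
  19 | -0011  (sole → essential)
  20 | 1-100,101-0
  22 | -0110,101-0
  26 | 11010  (sole → essential)
  28 | -1100,1-100
Essential prime implicants: -0011, 00-1-, 11010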